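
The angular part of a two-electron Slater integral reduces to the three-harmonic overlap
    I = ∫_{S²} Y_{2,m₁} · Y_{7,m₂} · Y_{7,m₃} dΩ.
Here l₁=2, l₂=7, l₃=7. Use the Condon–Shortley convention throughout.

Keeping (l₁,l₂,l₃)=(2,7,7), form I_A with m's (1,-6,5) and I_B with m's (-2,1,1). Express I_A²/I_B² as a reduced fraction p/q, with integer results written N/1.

1573/1568

l's match ⇒ only the (l;m) 3-j factors differ between A and B.
A: triangle coeff Δ(2,7,7) = 1/185640; Σ_t [0,1]: t=0:+1/79833600 t=1:−1/958003200 = 1/87091200; (3j)²=121/4760 [(2 7 7; 1 -6 5)], sign=+1
B: triangle coeff Δ(2,7,7) = 1/185640; Σ_t [2,2]: t=2:+1/2073600 = 1/2073600; (3j)²=28/1105 [(2 7 7; -2 1 1)], sign=+1
I_A²/I_B² = (121/4760)/(28/1105) = 1573/1568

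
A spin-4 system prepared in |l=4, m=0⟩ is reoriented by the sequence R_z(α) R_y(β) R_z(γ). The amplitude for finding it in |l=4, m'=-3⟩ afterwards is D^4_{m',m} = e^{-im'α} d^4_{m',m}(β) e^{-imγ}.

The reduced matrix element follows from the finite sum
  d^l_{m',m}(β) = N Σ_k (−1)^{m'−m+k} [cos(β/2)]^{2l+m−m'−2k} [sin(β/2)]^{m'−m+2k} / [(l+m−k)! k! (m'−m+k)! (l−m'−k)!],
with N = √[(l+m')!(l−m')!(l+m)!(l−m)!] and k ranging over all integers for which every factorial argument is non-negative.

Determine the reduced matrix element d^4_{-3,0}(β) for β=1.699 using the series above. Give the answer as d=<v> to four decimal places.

d=-0.1845

d^4_{-3,0}(β=1.6990) via the finite sum:
With c≡cos(β/2)=0.660359 and s≡sin(β/2)=0.750950, N=[1·5040·24·24]^{1/2}=1703.830978
k∈{3,4} keeps every argument non-negative
  k=3: (−1)^0·1703.8310/(144)·0.6604^5·0.7510^3 = +0.629212
  k=4: (−1)^1·1703.8310/(144)·0.6604^3·0.7510^5 = -0.813691
d^4_{-3,0}(1.6990) = +0.629212 -0.813691 = -0.184479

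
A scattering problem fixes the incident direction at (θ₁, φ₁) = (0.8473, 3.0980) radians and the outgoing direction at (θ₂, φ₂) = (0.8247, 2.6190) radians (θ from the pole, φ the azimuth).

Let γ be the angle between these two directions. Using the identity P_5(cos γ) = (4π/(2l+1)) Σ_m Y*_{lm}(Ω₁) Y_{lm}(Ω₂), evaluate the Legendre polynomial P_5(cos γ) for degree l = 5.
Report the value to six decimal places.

0.253869

Addition theorem: P_5(cos γ) = (4π/11) Σ_m Y*_{lm}(Ω₁) Y_{lm}(Ω₂), m = −5…5:
  term(m=-5) = -0.00799 + 0.00739j   from Y*(Ω₁)=-0.10717 + 0.02374j, Y(Ω₂)=0.08559 - 0.04999j
  term(m=-4) = -0.03006 + 0.08359j   from Y*(Ω₁)=0.30196 - 0.05319j, Y(Ω₂)=-0.14385 + 0.25148j
  term(m=-3) = 0.02466 + 0.18321j   from Y*(Ω₁)=-0.42518 + 0.05592j, Y(Ω₂)=-0.00130 - 0.43107j
  term(m=-2) = 0.02705 + 0.03848j   from Y*(Ω₁)=0.19763 - 0.01727j, Y(Ω₂)=0.11897 + 0.20510j
  term(m=-1) = 0.05481 + 0.02846j   from Y*(Ω₁)=0.26432 - 0.01153j, Y(Ω₂)=0.20227 + 0.11651j
  term(m=+0) = 0.08527 + 0.00000j   from Y*(Ω₁)=-0.27699 + 0.00000j, Y(Ω₂)=-0.30785 + 0.00000j
  term(m=+1) = 0.05481 - 0.02846j   from Y*(Ω₁)=-0.26432 - 0.01153j, Y(Ω₂)=-0.20227 + 0.11651j
  term(m=+2) = 0.02705 - 0.03848j   from Y*(Ω₁)=0.19763 + 0.01727j, Y(Ω₂)=0.11897 - 0.20510j
  term(m=+3) = 0.02466 - 0.18321j   from Y*(Ω₁)=0.42518 + 0.05592j, Y(Ω₂)=0.00130 - 0.43107j
  term(m=+4) = -0.03006 - 0.08359j   from Y*(Ω₁)=0.30196 + 0.05319j, Y(Ω₂)=-0.14385 - 0.25148j
  term(m=+5) = -0.00799 - 0.00739j   from Y*(Ω₁)=0.10717 + 0.02374j, Y(Ω₂)=-0.08559 - 0.04999j
Accumulated sum 0.22222 - 0.00000j; after 4π/(2l+1) scaling, 0.25387 - 0.00000j ⇒ P_5 = 0.253869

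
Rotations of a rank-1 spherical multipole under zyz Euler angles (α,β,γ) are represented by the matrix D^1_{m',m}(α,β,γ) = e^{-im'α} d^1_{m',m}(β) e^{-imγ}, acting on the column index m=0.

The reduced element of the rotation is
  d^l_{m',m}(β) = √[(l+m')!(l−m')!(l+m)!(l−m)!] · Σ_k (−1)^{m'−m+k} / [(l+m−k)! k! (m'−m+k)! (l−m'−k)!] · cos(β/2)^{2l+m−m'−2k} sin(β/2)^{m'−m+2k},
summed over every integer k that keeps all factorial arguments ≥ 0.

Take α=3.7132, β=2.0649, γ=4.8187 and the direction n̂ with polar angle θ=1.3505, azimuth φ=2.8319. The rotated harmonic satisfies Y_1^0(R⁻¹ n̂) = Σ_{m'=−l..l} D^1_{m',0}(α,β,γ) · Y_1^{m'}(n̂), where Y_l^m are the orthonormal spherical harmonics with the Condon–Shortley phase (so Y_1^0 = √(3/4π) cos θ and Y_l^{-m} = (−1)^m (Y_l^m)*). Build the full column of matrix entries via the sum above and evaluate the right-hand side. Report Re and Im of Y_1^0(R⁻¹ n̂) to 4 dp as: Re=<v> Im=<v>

Need the full column D^1_{m',0} for m'=−1..1 at α=3.7132, β=2.0649, γ=4.8187.
cos(β/2)=0.512717, sin(β/2)=0.858558
d^1_{-1,0}: single k=1 term ⇒ +0.622533;  D = -0.523570-0.336781i
d^1_{0,0}: k∈[0..1] ⇒ +0.262879 -0.737121 = -0.474243;  D = -0.474243+0.000000i
d^1_{1,0}: single k=0 term ⇒ -0.622533;  D = +0.523570-0.336781i
Y_1^{m'}(θ=1.3505,φ=2.8319) and Σ D·Y over m':
  (-0.5236-0.3368i)·(-0.3211-0.1028i)  (-0.4742+0.0000i)·(+0.1068+0.0000i)  (+0.5236-0.3368i)·(+0.3211-0.1028i)
Y_1^0(R⁻¹ n̂) = +0.216400+0.000000i

Re=0.2164 Im=0.0000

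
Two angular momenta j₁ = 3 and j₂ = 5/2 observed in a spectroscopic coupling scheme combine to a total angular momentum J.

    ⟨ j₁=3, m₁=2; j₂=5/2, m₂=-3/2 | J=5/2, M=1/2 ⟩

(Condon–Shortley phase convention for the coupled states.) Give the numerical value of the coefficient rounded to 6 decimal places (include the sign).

j₁+j₂−J=3  J+j₁−j₂=3  J−j₁+j₂=2  j₁+j₂+J+1=9
(j₁±m₁, j₂±m₂, J±M) = (5,1,1,4,3,2)
P² = 288/7
sum k=0..1:
  [0] +1/12 = 1/12
  [1] −1/24 = -1/24
S = 1/24
C² = P²·S² = 1/14 ; C = +0.267261

+√(1/14) = +0.267261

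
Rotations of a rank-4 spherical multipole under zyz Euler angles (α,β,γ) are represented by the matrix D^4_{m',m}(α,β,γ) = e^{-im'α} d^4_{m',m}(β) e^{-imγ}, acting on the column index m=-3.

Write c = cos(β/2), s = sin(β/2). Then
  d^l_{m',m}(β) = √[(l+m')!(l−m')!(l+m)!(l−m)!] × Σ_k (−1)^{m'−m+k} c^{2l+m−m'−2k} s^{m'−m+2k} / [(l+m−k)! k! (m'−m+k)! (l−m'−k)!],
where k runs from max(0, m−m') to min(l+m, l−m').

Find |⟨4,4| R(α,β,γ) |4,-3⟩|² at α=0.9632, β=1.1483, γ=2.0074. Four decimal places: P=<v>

P=0.0011

Split into d^4_{4,-3}(β=1.1483) × two z-phases.
c=cos(1.148300/2)=0.839654, s=sin(1.148300/2)=0.543121; N=√[40320·1·1·5040]=14255.272709
k: max(0,(-3)−(4))=0 … min(4+(-3),4−(4))=0
  k=0: (−1)^7·14255.2727/(5040)·0.8397^1·0.5431^7 = -0.033107
d^4_{4,-3}(1.1483) = -0.033107
|D^4_{4,-3}|² = |d^4_{4,-3}(β)|² = (-0.033107)² = 0.001096 (the z-rotation phases have unit modulus)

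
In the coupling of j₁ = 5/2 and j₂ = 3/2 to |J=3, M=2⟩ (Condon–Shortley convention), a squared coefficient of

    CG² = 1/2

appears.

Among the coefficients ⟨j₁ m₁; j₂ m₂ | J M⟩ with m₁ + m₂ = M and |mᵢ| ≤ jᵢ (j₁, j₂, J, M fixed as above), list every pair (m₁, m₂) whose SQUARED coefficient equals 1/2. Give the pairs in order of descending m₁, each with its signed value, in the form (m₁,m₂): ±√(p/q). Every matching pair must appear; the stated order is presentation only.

(1/2,3/2): −√(1/2)

Admissible pairs with m₁+m₂ = M = 2: (1/2,3/2), (3/2,1/2), (5/2,-1/2)
  (m₁,m₂)=(5/2,-1/2): CG² = 5/12, CG = +√(5/12)
  (m₁,m₂)=(3/2,1/2): CG² = 1/12, CG = +√(1/12)
  (m₁,m₂)=(1/2,3/2): CG² = 1/2, CG = −√(1/2)   ← matches the target
Pairs with CG² = 1/2: (1/2,3/2): −√(1/2)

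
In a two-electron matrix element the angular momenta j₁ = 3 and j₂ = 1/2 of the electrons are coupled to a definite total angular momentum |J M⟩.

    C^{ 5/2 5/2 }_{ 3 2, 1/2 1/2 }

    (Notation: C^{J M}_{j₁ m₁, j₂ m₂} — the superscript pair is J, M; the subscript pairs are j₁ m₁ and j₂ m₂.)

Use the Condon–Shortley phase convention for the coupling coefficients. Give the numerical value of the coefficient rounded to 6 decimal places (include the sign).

−√(1/7) ≈ -0.377964

j₁+j₂−J=1  J+j₁−j₂=5  J−j₁+j₂=0  j₁+j₂+J+1=7
(j₁±m₁, j₂±m₂, J±M) = (5,1,1,0,5,0)
P² = 14400/7
sum k=1..1:
  [1] −1/120 = -1/120
S = -1/120
C² = P²·S² = 1/7 ; C = -0.377964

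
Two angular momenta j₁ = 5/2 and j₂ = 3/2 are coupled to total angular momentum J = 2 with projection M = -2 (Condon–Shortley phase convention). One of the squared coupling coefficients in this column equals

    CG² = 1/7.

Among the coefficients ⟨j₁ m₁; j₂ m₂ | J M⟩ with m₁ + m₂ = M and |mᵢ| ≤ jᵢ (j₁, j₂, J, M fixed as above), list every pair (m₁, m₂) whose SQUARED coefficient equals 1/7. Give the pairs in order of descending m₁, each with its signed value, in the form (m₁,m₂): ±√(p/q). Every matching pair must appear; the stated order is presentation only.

Admissible pairs with m₁+m₂ = M = -2: (-5/2,1/2), (-3/2,-1/2), (-1/2,-3/2)
  (m₁,m₂)=(-1/2,-3/2): CG² = 1/7, CG = +√(1/7)   ← matches the target
  (m₁,m₂)=(-3/2,-1/2): CG² = 8/21, CG = −√(8/21)
  (m₁,m₂)=(-5/2,1/2): CG² = 10/21, CG = +√(10/21)
Pairs with CG² = 1/7: (-1/2,-3/2): +√(1/7)

(-1/2,-3/2): +√(1/7)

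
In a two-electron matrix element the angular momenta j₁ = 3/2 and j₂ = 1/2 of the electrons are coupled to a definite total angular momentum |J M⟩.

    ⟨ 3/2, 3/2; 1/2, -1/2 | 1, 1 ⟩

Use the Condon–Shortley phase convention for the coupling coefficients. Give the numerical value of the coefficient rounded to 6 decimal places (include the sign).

j₁+j₂−J=1  J+j₁−j₂=2  J−j₁+j₂=0  j₁+j₂+J+1=4
(j₁±m₁, j₂±m₂, J±M) = (3,0,0,1,2,0)
P² = 3
sum k=0..0:
  [0] +1/2 = 1/2
S = 1/2
C² = P²·S² = 3/4 ; C = +0.866025

+√(3/4) = +0.866025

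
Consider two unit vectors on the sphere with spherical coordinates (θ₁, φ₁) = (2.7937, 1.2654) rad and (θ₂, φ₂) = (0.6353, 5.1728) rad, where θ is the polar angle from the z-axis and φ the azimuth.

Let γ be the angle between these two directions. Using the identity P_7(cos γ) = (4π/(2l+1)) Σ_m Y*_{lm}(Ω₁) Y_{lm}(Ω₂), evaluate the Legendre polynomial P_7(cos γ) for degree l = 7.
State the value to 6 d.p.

Summing Y*_{l m}(θ₁,φ₁)·Y_{l m}(θ₂,φ₂) over m ∈ [−7, 7]; prefactor 4π/(2·7+1) = 0.837758:
  m=-7: (-0.000226+0.000144i) × (+0.001052+0.012915i) = -0.000002-0.000003i  (running Σ = -0.000002-0.000003i)
  m=-6: (-0.000714-0.002667i) × (+0.061092+0.024339i) = +0.000021-0.000180i  (running Σ = +0.000019-0.000183i)
  m=-5: (+0.017707+0.000776i) × (+0.149171-0.133834i) = +0.002745-0.002254i  (running Σ = +0.002764-0.002437i)
  m=-4: (-0.027069+0.074337i) × (-0.106259-0.382680i) = +0.031323+0.002460i  (running Σ = +0.034088+0.000023i)
  m=-3: (-0.195998-0.150428i) × (-0.460020-0.088263i) = +0.076886+0.086499i  (running Σ = +0.110974+0.086522i)
  m=-2: (+0.412788-0.288992i) × (-0.100781+0.132578i) = -0.003287+0.083851i  (running Σ = +0.107687+0.170373i)
  m=-1: (+0.155931+0.494613i) × (-0.145636-0.293643i) = +0.122531-0.117821i  (running Σ = +0.230217+0.052552i)
  m=0: (+0.112608-0.000000i) × (-0.282353+0.000000i) = -0.031795+0.000000i  (running Σ = +0.198422+0.052552i)
  m=1: (-0.155931+0.494613i) × (+0.145636-0.293643i) = +0.122531+0.117821i  (running Σ = +0.320953+0.170373i)
  m=2: (+0.412788+0.288992i) × (-0.100781-0.132578i) = -0.003287-0.083851i  (running Σ = +0.317665+0.086522i)
  m=3: (+0.195998-0.150428i) × (+0.460020-0.088263i) = +0.076886-0.086499i  (running Σ = +0.394551+0.000023i)
  m=4: (-0.027069-0.074337i) × (-0.106259+0.382680i) = +0.031323-0.002460i  (running Σ = +0.425875-0.002437i)
  m=5: (-0.017707+0.000776i) × (-0.149171-0.133834i) = +0.002745+0.002254i  (running Σ = +0.428620-0.000183i)
  m=6: (-0.000714+0.002667i) × (+0.061092-0.024339i) = +0.000021+0.000180i  (running Σ = +0.428641-0.000003i)
  m=7: (+0.000226+0.000144i) × (-0.001052+0.012915i) = -0.000002+0.000003i  (running Σ = +0.428639-0.000000i)
Σ over m = +0.428639-0.000000i; ×(4π/15) → +0.359096-0.000000i. Real part: 0.359096

0.359096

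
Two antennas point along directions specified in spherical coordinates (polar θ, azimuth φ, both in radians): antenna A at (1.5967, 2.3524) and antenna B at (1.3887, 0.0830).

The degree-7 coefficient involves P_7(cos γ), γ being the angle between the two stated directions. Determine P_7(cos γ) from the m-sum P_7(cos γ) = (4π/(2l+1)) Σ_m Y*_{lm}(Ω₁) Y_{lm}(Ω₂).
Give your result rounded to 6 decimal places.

-0.293706

Summing Y*_{l m}(θ₁,φ₁)·Y_{l m}(θ₂,φ₂) over m ∈ [−7, 7]; prefactor 4π/(2·7+1) = 0.837758:
  m=-7: Y*=(-0.361996, -0.343259)  Y=(0.371948, -0.244221)  product (-0.218475, -0.039268)
  m=-6: Y*=(-0.001101, -0.048350)  Y=(0.269330, -0.146437)  product (-0.007377, -0.012861)
  m=-5: Y*=(-0.251847, 0.261589)  Y=(-0.177224, 0.078083)  product (0.024208, -0.066025)
  m=-4: Y*=(-0.056774, 0.000862)  Y=(-0.302492, 0.104287)  product (0.017084, -0.006181)
  m=-3: Y*=(0.233612, 0.228353)  Y=(0.100907, -0.025658)  product (0.029432, 0.017048)
  m=-2: Y*=(0.000459, 0.060445)  Y=(0.312071, -0.052285)  product (0.003304, 0.018839)
  m=-1: Y*=(0.220832, -0.222514)  Y=(-0.068236, 0.005677)  product (-0.013806, 0.016437)
  m=+0: Y*=(0.061528, -0.000000)  Y=(-0.314089, 0.000000)  product (-0.019325, 0.000000)
  m=+1: Y*=(-0.220832, -0.222514)  Y=(0.068236, 0.005677)  product (-0.013806, -0.016437)
  m=+2: Y*=(0.000459, -0.060445)  Y=(0.312071, 0.052285)  product (0.003304, -0.018839)
  m=+3: Y*=(-0.233612, 0.228353)  Y=(-0.100907, -0.025658)  product (0.029432, -0.017048)
  m=+4: Y*=(-0.056774, -0.000862)  Y=(-0.302492, -0.104287)  product (0.017084, 0.006181)
  m=+5: Y*=(0.251847, 0.261589)  Y=(0.177224, 0.078083)  product (0.024208, 0.066025)
  m=+6: Y*=(-0.001101, 0.048350)  Y=(0.269330, 0.146437)  product (-0.007377, 0.012861)
  m=+7: Y*=(0.361996, -0.343259)  Y=(-0.371948, -0.244221)  product (-0.218475, 0.039268)
Accumulated sum (-0.350585, 0.000000); after 4π/(2l+1) scaling, (-0.293706, 0.000000) ⇒ P_7 = -0.293706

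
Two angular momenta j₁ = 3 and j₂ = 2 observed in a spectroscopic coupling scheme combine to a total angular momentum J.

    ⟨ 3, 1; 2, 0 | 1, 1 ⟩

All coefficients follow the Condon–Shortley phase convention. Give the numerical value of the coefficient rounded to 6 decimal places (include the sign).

+0.414039

√[3·4!2!0!/7! · 4!2!2!2!2!0!] = √(384/35)
  +(−1)^2/∏(2,2,0,0,2,0)! = 1/8  (running 1/8)
⟨..|..⟩ = √(384/35)·(1/8) = +0.414039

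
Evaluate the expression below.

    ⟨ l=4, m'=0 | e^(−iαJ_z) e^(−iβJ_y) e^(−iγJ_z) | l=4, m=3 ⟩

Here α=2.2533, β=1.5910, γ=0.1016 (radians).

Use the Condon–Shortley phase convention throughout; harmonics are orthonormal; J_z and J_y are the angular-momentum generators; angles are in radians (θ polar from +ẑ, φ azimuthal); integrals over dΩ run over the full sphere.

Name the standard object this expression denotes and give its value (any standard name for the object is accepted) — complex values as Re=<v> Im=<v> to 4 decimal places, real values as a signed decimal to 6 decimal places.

Wigner D-matrix element, Re=-0.0285 Im=0.0090

This is a Wigner D-matrix element — the rotation-matrix element ⟨l m'| R(α,β,γ) |l m⟩ in the angular-momentum basis.
Split into d^4_{0,3}(β=1.5910) × two z-phases.
c=cos(1.591000/2)=0.699928, s=sin(1.591000/2)=0.714214; N=√[24·24·5040·1]=1703.830978
Admissible k: 3..4 (factorial args all ≥0)
  k=3: (−1)^0·1703.8310/(144)·0.6999^5·0.7142^3 = +0.724127
  k=4: (−1)^1·1703.8310/(144)·0.6999^3·0.7142^5 = -0.753988
d^4_{0,3}(1.5910) = +0.724127 -0.753988 = -0.029861
D = (+1.000000+0.000000i)·(-0.029861)·(+0.953907-0.300102i) = -0.028485+0.008961i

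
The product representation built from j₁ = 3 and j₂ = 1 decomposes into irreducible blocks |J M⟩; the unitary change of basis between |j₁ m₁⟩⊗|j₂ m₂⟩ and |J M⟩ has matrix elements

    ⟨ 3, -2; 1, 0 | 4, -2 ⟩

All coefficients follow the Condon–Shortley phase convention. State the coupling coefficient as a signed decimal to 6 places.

√[9·0!6!2!/9! · 1!5!1!1!2!6!] = √(43200/7)
  +(−1)^0/∏(0,0,5,1,1,1)! = 1/120  (running 1/120)
⟨..|..⟩ = √(43200/7)·(1/120) = +0.654654

+0.654654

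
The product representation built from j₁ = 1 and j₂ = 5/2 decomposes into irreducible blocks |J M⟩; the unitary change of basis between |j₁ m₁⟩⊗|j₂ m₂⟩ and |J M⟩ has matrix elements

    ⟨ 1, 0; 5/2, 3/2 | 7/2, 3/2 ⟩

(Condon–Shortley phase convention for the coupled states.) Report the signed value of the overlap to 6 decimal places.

triangle: 0!*2!*5!/8! = 240/40320
(j±m)!: 1!*1!*4!*1!*5!*2! = 5760
prefactor² = (2J+1)*Δ*N² = 1920/7
  k=0: +1/(0!*0!*1!*4!*1!*1!) = 1/24
Σ = 1/24  ⇒  CG² = 1920/7*(1/24)² = 10/21
CG = +√(10/21) = +0.690066

+√(10/21) = +0.690066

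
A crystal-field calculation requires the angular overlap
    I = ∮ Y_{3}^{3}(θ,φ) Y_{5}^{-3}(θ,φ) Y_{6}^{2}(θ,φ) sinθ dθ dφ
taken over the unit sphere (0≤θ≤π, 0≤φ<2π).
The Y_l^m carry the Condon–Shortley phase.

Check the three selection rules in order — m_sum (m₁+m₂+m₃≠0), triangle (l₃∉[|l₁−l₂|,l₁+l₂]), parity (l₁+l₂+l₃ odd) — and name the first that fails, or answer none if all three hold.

Σmᵢ = 2  ✗
l₃∈[|l₁−l₂|,l₁+l₂]=[2,8], have l₃=6
Σlᵢ = 14 ⇒ even

m_sum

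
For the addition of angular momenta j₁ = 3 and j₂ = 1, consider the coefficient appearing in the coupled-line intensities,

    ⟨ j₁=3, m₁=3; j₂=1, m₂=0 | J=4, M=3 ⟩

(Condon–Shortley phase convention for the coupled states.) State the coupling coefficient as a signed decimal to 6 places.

√[9·0!6!2!/9! · 6!0!1!1!7!1!] = √(129600)
  +(−1)^0/∏(0,0,0,1,6,1)! = 1/720  (running 1/720)
⟨..|..⟩ = √(129600)·(1/720) = +0.500000

+0.500000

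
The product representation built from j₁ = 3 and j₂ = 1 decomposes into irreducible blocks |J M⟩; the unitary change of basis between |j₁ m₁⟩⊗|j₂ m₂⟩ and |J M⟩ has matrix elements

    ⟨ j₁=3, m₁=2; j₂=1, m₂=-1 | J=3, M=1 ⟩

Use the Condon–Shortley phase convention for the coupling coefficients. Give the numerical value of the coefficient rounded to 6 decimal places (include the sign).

+0.645497

j₁+j₂−J=1  J+j₁−j₂=5  J−j₁+j₂=1  j₁+j₂+J+1=8
(j₁±m₁, j₂±m₂, J±M) = (5,1,0,2,4,2)
P² = 240
sum k=0..0:
  [0] +1/24 = 1/24
S = 1/24
C² = P²·S² = 5/12 ; C = +0.645497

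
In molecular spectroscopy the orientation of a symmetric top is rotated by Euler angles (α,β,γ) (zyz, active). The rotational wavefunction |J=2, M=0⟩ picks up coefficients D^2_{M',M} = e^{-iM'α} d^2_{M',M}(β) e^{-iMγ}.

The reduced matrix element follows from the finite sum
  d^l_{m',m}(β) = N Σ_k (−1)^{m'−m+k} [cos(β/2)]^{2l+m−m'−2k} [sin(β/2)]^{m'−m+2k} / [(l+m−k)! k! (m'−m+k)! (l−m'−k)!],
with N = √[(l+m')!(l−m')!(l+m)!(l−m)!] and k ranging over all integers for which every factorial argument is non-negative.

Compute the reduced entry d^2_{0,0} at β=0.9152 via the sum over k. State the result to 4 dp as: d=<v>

d^2_{0,0}(β=0.9152) via the finite sum:
Half-angle: c=0.897115, s=0.441796. N=√(2·2·2·2)=4.000000
k: max(0,(0)−(0))=0 … min(2+(0),2−(0))=2
  k=0: (−1)^0·4.0000/(4)·0.8971^4·0.4418^0 = +0.647729
  k=1: (−1)^1·4.0000/(1)·0.8971^2·0.4418^2 = -0.628349
  k=2: (−1)^2·4.0000/(4)·0.8971^0·0.4418^4 = +0.038097
d^2_{0,0}(0.9152) = +0.647729 -0.628349 +0.038097 = +0.057477

d=0.0575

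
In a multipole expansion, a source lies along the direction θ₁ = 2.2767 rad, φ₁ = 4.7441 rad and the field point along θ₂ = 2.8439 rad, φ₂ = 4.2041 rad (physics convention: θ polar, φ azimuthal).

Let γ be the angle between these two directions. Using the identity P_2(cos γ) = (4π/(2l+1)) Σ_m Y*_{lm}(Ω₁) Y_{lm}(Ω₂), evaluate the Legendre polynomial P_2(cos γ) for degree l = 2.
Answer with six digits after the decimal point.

0.488155

Term-by-term m-sum for l=2 (normalisation 4π/5 = 2.513274):
  m=-2: (-0.223265, -0.014179) × (-0.017490, -0.028258) = (0.003504, 0.006557)  (running Σ = (0.003504, 0.006557))
  m=-1: (-0.012093, 0.381211) × (0.105432, -0.189246) = (0.070868, 0.042480)  (running Σ = (0.074372, 0.049037))
  m=0: (0.082797, -0.000000) × (0.549380, 0.000000) = (0.045487, 0.000000)  (running Σ = (0.119859, 0.049037))
  m=1: (0.012093, 0.381211) × (-0.105432, -0.189246) = (0.070868, -0.042480)  (running Σ = (0.190726, 0.006557))
  m=2: (-0.223265, 0.014179) × (-0.017490, 0.028258) = (0.003504, -0.006557)  (running Σ = (0.194231, 0.000000))
Accumulated sum (0.194231, 0.000000); after 4π/(2l+1) scaling, (0.488155, 0.000000) ⇒ P_2 = 0.488155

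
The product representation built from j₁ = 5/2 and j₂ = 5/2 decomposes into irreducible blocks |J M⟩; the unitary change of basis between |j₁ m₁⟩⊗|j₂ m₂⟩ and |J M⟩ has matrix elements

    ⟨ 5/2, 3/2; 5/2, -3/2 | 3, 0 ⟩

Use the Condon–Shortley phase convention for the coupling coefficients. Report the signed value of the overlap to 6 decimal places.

+0.521749

triangle: 2!×3!×3!/9! = 72/362880
(j±m)!: 4!×1!×1!×4!×3!×3! = 20736
prefactor² = (2J+1)×Δ×N² = 144/5
  k=0: +1/(0!×2!×1!×1!×2!×2!) = 1/8
  k=1: −1/(1!×1!×0!×0!×3!×3!) = -1/36
Σ = 7/72  ⇒  CG² = 144/5×(7/72)² = 49/180
CG = +√(49/180) = +0.521749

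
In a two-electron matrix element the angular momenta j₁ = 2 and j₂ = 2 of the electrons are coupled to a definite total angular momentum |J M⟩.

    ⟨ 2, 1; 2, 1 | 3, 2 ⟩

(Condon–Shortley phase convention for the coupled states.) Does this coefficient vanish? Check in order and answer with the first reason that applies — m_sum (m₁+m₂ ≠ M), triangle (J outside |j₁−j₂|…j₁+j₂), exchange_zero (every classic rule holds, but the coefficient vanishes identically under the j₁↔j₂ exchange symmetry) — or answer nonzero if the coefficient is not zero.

exchange_zero

m-sum: m₁+m₂ = 1+1 = 2, M = 2  ✓
triangle: |j₁−j₂| = 0 ≤ J = 3 ≤ j₁+j₂ = 4  ✓
exchange: j₁=j₂ and m₁=m₂, and (−1)^(j₁+j₂−J) = (−1)^1 = −1 forces ⟨j₁m₁;j₂m₂|JM⟩ = −⟨j₂m₂;j₁m₁|JM⟩ = −⟨j₁m₁;j₂m₂|JM⟩ ⇒ the coefficient vanishes identically
Racah sum check: Σ_k collapses to 0 ⇒ CG = 0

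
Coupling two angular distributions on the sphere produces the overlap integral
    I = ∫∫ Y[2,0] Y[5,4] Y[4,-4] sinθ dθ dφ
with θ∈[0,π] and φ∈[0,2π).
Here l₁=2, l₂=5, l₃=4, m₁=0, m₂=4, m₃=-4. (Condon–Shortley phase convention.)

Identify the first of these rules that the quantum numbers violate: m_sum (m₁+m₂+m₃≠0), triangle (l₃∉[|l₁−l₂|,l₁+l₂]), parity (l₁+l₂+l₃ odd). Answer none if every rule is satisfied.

parity

m₁+m₂+m₃ = 0 + 4 − 4 = 0  ✓
triangle: |2−5|=3 ≤ l₃=4 ≤ 2+5=7  ✓
parity: l₁+l₂+l₃ = 11 is odd  ✗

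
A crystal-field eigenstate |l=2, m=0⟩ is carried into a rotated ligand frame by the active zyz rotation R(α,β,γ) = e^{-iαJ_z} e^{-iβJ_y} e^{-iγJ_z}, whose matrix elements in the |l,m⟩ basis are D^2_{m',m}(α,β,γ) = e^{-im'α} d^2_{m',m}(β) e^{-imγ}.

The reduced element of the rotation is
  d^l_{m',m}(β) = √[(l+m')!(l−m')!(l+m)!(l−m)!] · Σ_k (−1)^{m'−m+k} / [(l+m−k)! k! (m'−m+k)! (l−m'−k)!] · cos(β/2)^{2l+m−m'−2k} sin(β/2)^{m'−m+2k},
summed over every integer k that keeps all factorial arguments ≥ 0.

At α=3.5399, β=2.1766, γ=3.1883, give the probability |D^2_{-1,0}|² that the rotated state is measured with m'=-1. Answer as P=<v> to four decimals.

Split into d^2_{-1,0}(β=2.1766) × two z-phases.
Half-angle: c=0.463992, s=0.885839. N=√(1·6·2·2)=4.898979
Admissible k: 1..2 (factorial args all ≥0)
  k=1: (−1)^0·4.8990/(2)·0.4640^3·0.8858^1 = +0.216751
  k=2: (−1)^1·4.8990/(2)·0.4640^1·0.8858^3 = -0.790044
d^2_{-1,0}(2.1766) = +0.216751 -0.790044 = -0.573292
|D^2_{-1,0}|² = |d^2_{-1,0}(β)|² = (-0.573292)² = 0.328664 (the z-rotation phases have unit modulus)

P=0.3287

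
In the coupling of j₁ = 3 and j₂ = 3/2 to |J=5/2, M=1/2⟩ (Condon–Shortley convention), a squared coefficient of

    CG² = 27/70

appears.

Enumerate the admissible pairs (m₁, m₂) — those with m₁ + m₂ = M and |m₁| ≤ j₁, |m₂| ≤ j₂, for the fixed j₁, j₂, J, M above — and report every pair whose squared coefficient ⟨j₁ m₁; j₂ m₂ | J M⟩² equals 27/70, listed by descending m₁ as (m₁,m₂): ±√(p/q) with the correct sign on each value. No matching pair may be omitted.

(-1,3/2): +√(27/70)

Admissible pairs with m₁+m₂ = M = 1/2: (-1,3/2), (0,1/2), (1,-1/2), (2,-3/2)
  (m₁,m₂)=(2,-3/2): CG² = 3/7, CG = +√(3/7)
  (m₁,m₂)=(1,-1/2): CG² = 1/70, CG = −√(1/70)
  (m₁,m₂)=(0,1/2): CG² = 6/35, CG = −√(6/35)
  (m₁,m₂)=(-1,3/2): CG² = 27/70, CG = +√(27/70)   ← matches the target
Pairs with CG² = 27/70: (-1,3/2): +√(27/70)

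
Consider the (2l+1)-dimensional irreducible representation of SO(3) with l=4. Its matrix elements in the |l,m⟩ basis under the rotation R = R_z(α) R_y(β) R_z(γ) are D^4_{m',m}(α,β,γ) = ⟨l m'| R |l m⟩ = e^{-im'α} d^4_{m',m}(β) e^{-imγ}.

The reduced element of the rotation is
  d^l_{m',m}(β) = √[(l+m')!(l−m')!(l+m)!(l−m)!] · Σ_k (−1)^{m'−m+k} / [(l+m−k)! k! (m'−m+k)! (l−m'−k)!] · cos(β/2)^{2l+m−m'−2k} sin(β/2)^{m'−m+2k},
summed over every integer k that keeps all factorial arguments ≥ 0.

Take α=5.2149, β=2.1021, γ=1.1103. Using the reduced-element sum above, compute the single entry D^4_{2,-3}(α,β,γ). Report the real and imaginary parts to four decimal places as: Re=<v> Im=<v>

Re=0.0084 Im=-0.0089

D^4_{2,-3}(5.2149,2.1021,1.1103) = e^{-i·2·5.2149}·d^4_{2,-3}(2.1021)·e^{-i·-3·1.1103}. Compute d first:
c=cos(2.102100/2)=0.496660, s=sin(2.102100/2)=0.867945; N=√[720·2·1·5040]=2693.993318
k∈{0,1} keeps every argument non-negative
  k=0: (−1)^5·2693.9933/(240)·0.4967^3·0.8679^5 = -0.677367
  k=1: (−1)^6·2693.9933/(720)·0.4967^1·0.8679^7 = +0.689556
d^4_{2,-3}(2.1021) = -0.677367 +0.689556 = +0.012188
Attach z-rotation phases: D = e^{-i(2)(5.2149)}·(+0.012188)·e^{-i(-3)(1.1103)} = +0.008353-0.008876i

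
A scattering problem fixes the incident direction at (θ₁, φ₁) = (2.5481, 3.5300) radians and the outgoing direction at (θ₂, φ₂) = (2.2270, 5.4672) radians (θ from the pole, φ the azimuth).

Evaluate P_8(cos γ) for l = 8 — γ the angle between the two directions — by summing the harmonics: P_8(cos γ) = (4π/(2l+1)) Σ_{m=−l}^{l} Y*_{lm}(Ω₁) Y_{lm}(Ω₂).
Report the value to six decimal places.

Term-by-term m-sum for l=8 (normalisation 4π/17 = 0.739198):
  m=-8: (-0.004930+0.000169i) × (+0.077663+0.019393i) = -0.000386-0.000082i  (running Σ = -0.000386-0.000082i)
  m=-7: (-0.026672+0.011999i) × (-0.207407+0.133319i) = +0.003932-0.006044i  (running Σ = +0.003546-0.006127i)
  m=-6: (-0.073830+0.077734i) × (+0.077894-0.419664i) = +0.026871+0.037039i  (running Σ = +0.030417+0.030912i)
  m=-5: (-0.097779+0.251173i) × (+0.236578+0.322801i) = -0.104211+0.027859i  (running Σ = -0.073794+0.058771i)
  m=-4: (+0.007857+0.457634i) × (-0.043439-0.005341i) = +0.002103-0.019921i  (running Σ = -0.071691+0.038850i)
  m=-3: (+0.177459+0.413291i) × (-0.259720+0.215949i) = -0.135339-0.069018i  (running Σ = -0.207030-0.030168i)
  m=-2: (+0.039934+0.039254i) × (+0.014295-0.233386i) = +0.009732-0.008759i  (running Σ = -0.197298-0.038927i)
  m=-1: (-0.367481-0.150371i) × (-0.165735-0.176197i) = +0.034409+0.089671i  (running Σ = -0.162889+0.050744i)
  m=0: (-0.193937-0.000000i) × (+0.274457+0.000000i) = -0.053227-0.000000i  (running Σ = -0.216116+0.050744i)
  m=1: (+0.367481-0.150371i) × (+0.165735-0.176197i) = +0.034409-0.089671i  (running Σ = -0.181707-0.038927i)
  m=2: (+0.039934-0.039254i) × (+0.014295+0.233386i) = +0.009732+0.008759i  (running Σ = -0.171975-0.030168i)
  m=3: (-0.177459+0.413291i) × (+0.259720+0.215949i) = -0.135339+0.069018i  (running Σ = -0.307314+0.038850i)
  m=4: (+0.007857-0.457634i) × (-0.043439+0.005341i) = +0.002103+0.019921i  (running Σ = -0.305211+0.058771i)
  m=5: (+0.097779+0.251173i) × (-0.236578+0.322801i) = -0.104211-0.027859i  (running Σ = -0.409422+0.030912i)
  m=6: (-0.073830-0.077734i) × (+0.077894+0.419664i) = +0.026871-0.037039i  (running Σ = -0.382551-0.006127i)
  m=7: (+0.026672+0.011999i) × (+0.207407+0.133319i) = +0.003932+0.006044i  (running Σ = -0.378619-0.000082i)
  m=8: (-0.004930-0.000169i) × (+0.077663-0.019393i) = -0.000386+0.000082i  (running Σ = -0.379005+0.000000i)
Total Σ_m = -0.379005+0.000000i. Multiply by 0.739198: -0.280160+0.000000i. P_8(cos γ) = -0.280160

-0.280160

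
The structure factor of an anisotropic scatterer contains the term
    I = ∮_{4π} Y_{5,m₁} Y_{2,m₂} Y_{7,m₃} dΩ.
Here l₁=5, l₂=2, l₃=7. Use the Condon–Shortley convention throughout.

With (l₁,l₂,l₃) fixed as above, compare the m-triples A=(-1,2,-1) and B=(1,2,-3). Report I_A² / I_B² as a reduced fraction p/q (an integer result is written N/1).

1/3

Shared (l₁,l₂,l₃)=(5,2,7): N and (l;000)² cancel in I_A²/I_B².
A: Δ = 0!·10!·4!/15! = 1/15015; Racah Σ t=0..0: t=0:+1/414720 = 1/414720; ⇒ 3j(5 2 7; -1 2 -1)² = 2/429, sgn +1
B: Δ = 0!·10!·4!/15! = 1/15015; Racah Σ t=0..0: t=0:+1/414720 = 1/414720; ⇒ 3j(5 2 7; 1 2 -3)² = 2/143, sgn +1
I_A²/I_B² = (2/429)/(2/143) = 1/3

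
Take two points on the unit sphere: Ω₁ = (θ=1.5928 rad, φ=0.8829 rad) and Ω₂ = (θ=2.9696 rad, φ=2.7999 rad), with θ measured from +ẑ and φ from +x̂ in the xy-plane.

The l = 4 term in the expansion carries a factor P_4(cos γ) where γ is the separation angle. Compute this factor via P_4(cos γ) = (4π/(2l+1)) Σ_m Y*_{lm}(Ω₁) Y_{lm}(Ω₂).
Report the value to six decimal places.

0.370044

Summing Y*_{l m}(θ₁,φ₁)·Y_{l m}(θ₂,φ₂) over m ∈ [−4, 4]; prefactor 4π/(2·4+1) = 1.396263:
  [-4]  conj(Y_{4,-4})(Ω₁) = -0.408905-0.168086i ; Y_{4,-4}(Ω₂) = +0.000077+0.000372i ; Δ = +0.000031-0.000165i
  [-3]  conj(Y_{4,-3})(Ω₁) = +0.024243-0.013021i ; Y_{4,-3}(Ω₂) = +0.003209+0.005284i ; Δ = +0.000147+0.000086i
  [-2]  conj(Y_{4,-2})(Ω₁) = +0.064570-0.326913i ; Y_{4,-2}(Ω₂) = +0.044031+0.035853i ; Δ = +0.014564-0.012079i
  [-1]  conj(Y_{4,-1})(Ω₁) = +0.019799+0.024092i ; Y_{4,-1}(Ω₂) = +0.285232+0.101441i ; Δ = +0.003203+0.008880i
  [+0]  conj(Y_{4,0})(Ω₁) = +0.315821-0.000000i ; Y_{4,0}(Ω₂) = +0.725519+0.000000i ; Δ = +0.229134+0.000000i
  [+1]  conj(Y_{4,1})(Ω₁) = -0.019799+0.024092i ; Y_{4,1}(Ω₂) = -0.285232+0.101441i ; Δ = +0.003203-0.008880i
  [+2]  conj(Y_{4,2})(Ω₁) = +0.064570+0.326913i ; Y_{4,2}(Ω₂) = +0.044031-0.035853i ; Δ = +0.014564+0.012079i
  [+3]  conj(Y_{4,3})(Ω₁) = -0.024243-0.013021i ; Y_{4,3}(Ω₂) = -0.003209+0.005284i ; Δ = +0.000147-0.000086i
  [+4]  conj(Y_{4,4})(Ω₁) = -0.408905+0.168086i ; Y_{4,4}(Ω₂) = +0.000077-0.000372i ; Δ = +0.000031+0.000165i
Accumulated sum +0.265024+0.000000i; after 4π/(2l+1) scaling, +0.370044+0.000000i ⇒ P_4 = 0.370044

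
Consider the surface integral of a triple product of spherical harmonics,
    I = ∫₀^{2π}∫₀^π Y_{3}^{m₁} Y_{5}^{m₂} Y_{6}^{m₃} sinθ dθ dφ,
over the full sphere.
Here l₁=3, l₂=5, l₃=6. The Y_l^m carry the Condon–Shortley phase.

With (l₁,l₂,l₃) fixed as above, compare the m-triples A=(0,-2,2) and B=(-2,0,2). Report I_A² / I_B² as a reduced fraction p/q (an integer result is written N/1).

4/7

l's match ⇒ only the (l;m) 3-j factors differ between A and B.
A: triangle coeff Δ(3,5,6) = 1/675675; Σ_t [0,2]: t=0:+1/8640 t=1:−1/5760 t=2:+1/60480 = -1/24192; (3j)²=8/3003 [(3 5 6; 0 -2 2)], sign=-1
B: triangle coeff Δ(3,5,6) = 1/675675; Σ_t [1,2]: t=1:−1/13824 t=2:+1/8640 = 1/23040; (3j)²=2/429 [(3 5 6; -2 0 2)], sign=+1
I_A²/I_B² = (8/3003)/(2/429) = 4/7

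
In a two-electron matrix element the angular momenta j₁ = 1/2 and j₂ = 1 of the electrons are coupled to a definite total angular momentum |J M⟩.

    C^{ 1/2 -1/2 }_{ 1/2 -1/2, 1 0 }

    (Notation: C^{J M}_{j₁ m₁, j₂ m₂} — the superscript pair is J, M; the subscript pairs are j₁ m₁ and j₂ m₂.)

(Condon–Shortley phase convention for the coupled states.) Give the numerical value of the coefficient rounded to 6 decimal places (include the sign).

j₁+j₂−J=1  J+j₁−j₂=0  J−j₁+j₂=1  j₁+j₂+J+1=3
(j₁±m₁, j₂±m₂, J±M) = (0,1,1,1,0,1)
P² = 1/3
sum k=1..1:
  [1] −1/1 = -1
S = -1
C² = P²·S² = 1/3 ; C = -0.577350

-0.577350  (= −√(1/3))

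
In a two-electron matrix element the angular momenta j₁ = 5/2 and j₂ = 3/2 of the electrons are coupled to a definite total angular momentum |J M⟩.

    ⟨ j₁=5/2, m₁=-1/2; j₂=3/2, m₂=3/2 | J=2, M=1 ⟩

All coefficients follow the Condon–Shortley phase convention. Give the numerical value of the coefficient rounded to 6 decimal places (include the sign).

+√(9/28) = +0.566947

j₁+j₂−J=2  J+j₁−j₂=3  J−j₁+j₂=1  j₁+j₂+J+1=7
(j₁±m₁, j₂±m₂, J±M) = (2,3,3,0,3,1)
P² = 36/7
sum k=2..2:
  [2] +1/4 = 1/4
S = 1/4
C² = P²·S² = 9/28 ; C = +0.566947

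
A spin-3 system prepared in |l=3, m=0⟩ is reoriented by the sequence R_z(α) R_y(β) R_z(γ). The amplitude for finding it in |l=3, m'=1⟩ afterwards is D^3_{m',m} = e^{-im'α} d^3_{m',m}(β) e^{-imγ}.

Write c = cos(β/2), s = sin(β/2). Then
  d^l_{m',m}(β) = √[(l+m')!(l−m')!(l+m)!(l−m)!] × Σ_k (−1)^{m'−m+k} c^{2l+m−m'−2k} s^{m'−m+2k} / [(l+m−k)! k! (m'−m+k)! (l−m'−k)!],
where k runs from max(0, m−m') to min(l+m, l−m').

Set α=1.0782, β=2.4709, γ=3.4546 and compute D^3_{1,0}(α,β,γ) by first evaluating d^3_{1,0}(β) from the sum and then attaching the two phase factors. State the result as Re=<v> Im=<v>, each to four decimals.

D^3_{1,0}(1.0782,2.4709,3.4546) = e^{-i·1·1.0782}·d^3_{1,0}(2.4709)·e^{-i·0·3.4546}. Compute d first:
c=cos(2.470900/2)=0.329096, s=sin(2.470900/2)=0.944296; N=√[24·2·6·6]=41.569219
The bounds max(0,m−m')=0 and min(l+m,l−m')=2 give 3 terms
  k=0: (−1)^1·41.5692/(12)·0.3291^5·0.9443^1 = -0.012627
  k=1: (−1)^2·41.5692/(4)·0.3291^3·0.9443^3 = +0.311893
  k=2: (−1)^3·41.5692/(12)·0.3291^1·0.9443^5 = -0.855963
d^3_{1,0}(2.4709) = -0.012627 +0.311893 -0.855963 = -0.556698
Phases: e^{-i·(1)·1.0782}=+0.472915-0.881108i, e^{-i·(0)·3.4546}=+1.000000+0.000000i ⇒ D=-0.263271+0.490511i

Re=-0.2633 Im=0.4905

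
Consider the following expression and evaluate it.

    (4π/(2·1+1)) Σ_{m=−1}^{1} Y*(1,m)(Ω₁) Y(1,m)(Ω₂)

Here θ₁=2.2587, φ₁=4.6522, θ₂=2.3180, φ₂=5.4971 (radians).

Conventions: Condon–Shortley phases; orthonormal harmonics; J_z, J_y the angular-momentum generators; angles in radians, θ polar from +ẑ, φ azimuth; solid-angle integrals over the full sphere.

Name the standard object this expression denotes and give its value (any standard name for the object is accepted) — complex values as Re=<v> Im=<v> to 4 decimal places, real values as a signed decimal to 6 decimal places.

This sum is the spherical-harmonic addition theorem: it equals the Legendre polynomial P_l(cos γ) of the angle γ between the two directions.
Addition theorem: P_1(cos γ) = (4π/3) Σ_m Y*_{lm}(Ω₁) Y_{lm}(Ω₂), m = −1…1:
  [-1]  conj(Y_{1,-1})(Ω₁) = -0.016056-0.266438i ; Y_{1,-1}(Ω₂) = +0.179094+0.179341i ; Δ = +0.044908-0.050597i
  [+0]  conj(Y_{1,0})(Ω₁) = -0.310223-0.000000i ; Y_{1,0}(Ω₂) = -0.332049+0.000000i ; Δ = +0.103009+0.000000i
  [+1]  conj(Y_{1,1})(Ω₁) = +0.016056-0.266438i ; Y_{1,1}(Ω₂) = -0.179094+0.179341i ; Δ = +0.044908+0.050597i
Accumulated sum +0.192825+0.000000i; after 4π/(2l+1) scaling, +0.807702+0.000000i ⇒ P_1 = 0.807702

Legendre polynomial (addition theorem), +0.807702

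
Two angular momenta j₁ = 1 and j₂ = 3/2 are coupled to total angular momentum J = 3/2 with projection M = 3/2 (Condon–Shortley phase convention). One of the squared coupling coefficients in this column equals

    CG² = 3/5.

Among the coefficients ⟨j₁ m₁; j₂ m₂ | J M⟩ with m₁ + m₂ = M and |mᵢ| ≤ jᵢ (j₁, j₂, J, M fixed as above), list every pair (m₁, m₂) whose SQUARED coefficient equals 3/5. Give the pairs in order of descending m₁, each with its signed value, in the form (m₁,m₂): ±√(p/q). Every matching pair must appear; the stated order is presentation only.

Admissible pairs with m₁+m₂ = M = 3/2: (0,3/2), (1,1/2)
  (m₁,m₂)=(1,1/2): CG² = 2/5, CG = +√(2/5)
  (m₁,m₂)=(0,3/2): CG² = 3/5, CG = −√(3/5)   ← matches the target
Pairs with CG² = 3/5: (0,3/2): −√(3/5)

(0,3/2): −√(3/5)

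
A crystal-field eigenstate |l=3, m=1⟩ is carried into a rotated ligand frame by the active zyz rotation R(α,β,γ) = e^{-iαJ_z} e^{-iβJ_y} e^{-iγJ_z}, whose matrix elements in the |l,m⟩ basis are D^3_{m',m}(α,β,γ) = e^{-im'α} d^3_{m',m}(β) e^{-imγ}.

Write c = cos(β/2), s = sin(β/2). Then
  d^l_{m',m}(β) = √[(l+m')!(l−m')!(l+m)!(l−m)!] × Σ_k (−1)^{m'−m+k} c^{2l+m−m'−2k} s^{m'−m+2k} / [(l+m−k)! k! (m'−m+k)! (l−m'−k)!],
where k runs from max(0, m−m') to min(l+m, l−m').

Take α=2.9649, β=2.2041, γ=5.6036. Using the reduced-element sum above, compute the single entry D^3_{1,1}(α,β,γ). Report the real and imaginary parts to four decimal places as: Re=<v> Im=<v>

First d^3_{1,1}(β=2.2041), then the phase factors e^{-i(1)α} and e^{-i(1)γ}:
With c≡cos(β/2)=0.451768 and s≡sin(β/2)=0.892135, N=[24·2·24·2]^{1/2}=48.000000
k: max(0,(1)−(1))=0 … min(3+(1),3−(1))=2
  k=0: (−1)^0·48.0000/(48)·0.4518^6·0.8921^0 = +0.008501
  k=1: (−1)^1·48.0000/(6)·0.4518^4·0.8921^2 = -0.265225
  k=2: (−1)^2·48.0000/(8)·0.4518^2·0.8921^4 = +0.775721
d^3_{1,1}(2.2041) = +0.008501 -0.265225 +0.775721 = +0.518998
Attach z-rotation phases: D = e^{-i(1)(2.9649)}·(+0.518998)·e^{-i(1)(5.6036)} = -0.340075-0.392056i

Re=-0.3401 Im=-0.3921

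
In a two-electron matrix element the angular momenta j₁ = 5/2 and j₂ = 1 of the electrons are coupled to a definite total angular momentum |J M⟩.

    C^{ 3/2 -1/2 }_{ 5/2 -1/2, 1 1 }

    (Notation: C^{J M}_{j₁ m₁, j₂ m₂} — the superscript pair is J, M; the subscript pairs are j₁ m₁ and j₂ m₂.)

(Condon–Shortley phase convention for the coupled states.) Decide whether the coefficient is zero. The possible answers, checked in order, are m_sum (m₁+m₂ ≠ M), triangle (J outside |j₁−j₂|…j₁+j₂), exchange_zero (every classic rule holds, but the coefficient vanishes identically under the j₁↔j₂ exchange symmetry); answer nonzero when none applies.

m_sum

m-sum: m₁+m₂ = -1/2+1 = 1/2, M = -1/2  ✗ ⇒ coefficient is 0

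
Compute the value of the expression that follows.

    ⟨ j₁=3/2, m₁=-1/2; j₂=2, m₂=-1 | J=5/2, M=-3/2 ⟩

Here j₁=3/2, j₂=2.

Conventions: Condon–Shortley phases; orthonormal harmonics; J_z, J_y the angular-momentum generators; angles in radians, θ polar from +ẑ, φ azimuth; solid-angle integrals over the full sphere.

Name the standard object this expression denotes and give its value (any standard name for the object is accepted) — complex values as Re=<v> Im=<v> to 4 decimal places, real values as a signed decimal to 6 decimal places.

This is a Clebsch–Gordan (vector-coupling) coefficient.
j₁+j₂−J=1  J+j₁−j₂=2  J−j₁+j₂=3  j₁+j₂+J+1=7
(j₁±m₁, j₂±m₂, J±M) = (1,2,1,3,1,4)
P² = 144/35
sum k=0..1:
  [0] +1/4 = 1/4
  [1] −1/6 = -1/6
S = 1/12
C² = P²·S² = 1/35 ; C = +0.169031

Clebsch–Gordan coefficient, +√(1/35) ≈ +0.169031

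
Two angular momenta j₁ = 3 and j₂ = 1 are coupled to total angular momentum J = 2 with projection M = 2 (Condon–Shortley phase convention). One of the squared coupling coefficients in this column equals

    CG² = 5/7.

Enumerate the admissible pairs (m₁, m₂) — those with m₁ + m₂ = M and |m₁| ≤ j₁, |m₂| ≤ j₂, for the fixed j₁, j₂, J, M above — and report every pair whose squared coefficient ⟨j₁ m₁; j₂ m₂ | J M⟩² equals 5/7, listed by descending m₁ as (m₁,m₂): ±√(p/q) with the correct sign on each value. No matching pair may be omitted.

Admissible pairs with m₁+m₂ = M = 2: (1,1), (2,0), (3,-1)
  (m₁,m₂)=(3,-1): CG² = 5/7, CG = +√(5/7)   ← matches the target
  (m₁,m₂)=(2,0): CG² = 5/21, CG = −√(5/21)
  (m₁,m₂)=(1,1): CG² = 1/21, CG = +√(1/21)
Pairs with CG² = 5/7: (3,-1): +√(5/7)

(3,-1): +√(5/7)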